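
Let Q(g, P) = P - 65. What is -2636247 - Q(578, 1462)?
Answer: -2637644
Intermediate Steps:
Q(g, P) = -65 + P
-2636247 - Q(578, 1462) = -2636247 - (-65 + 1462) = -2636247 - 1*1397 = -2636247 - 1397 = -2637644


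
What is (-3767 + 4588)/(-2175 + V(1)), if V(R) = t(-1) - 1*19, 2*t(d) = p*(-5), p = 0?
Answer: -821/2194 ≈ -0.37420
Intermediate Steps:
t(d) = 0 (t(d) = (0*(-5))/2 = (½)*0 = 0)
V(R) = -19 (V(R) = 0 - 1*19 = 0 - 19 = -19)
(-3767 + 4588)/(-2175 + V(1)) = (-3767 + 4588)/(-2175 - 19) = 821/(-2194) = 821*(-1/2194) = -821/2194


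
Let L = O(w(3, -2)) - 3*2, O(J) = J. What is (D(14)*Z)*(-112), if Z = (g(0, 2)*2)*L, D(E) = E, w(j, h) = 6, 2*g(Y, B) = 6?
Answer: 0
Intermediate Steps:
g(Y, B) = 3 (g(Y, B) = (1/2)*6 = 3)
L = 0 (L = 6 - 3*2 = 6 - 6 = 0)
Z = 0 (Z = (3*2)*0 = 6*0 = 0)
(D(14)*Z)*(-112) = (14*0)*(-112) = 0*(-112) = 0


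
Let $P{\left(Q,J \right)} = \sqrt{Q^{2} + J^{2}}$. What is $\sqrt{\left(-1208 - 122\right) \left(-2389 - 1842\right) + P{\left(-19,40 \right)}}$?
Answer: $\sqrt{5627230 + \sqrt{1961}} \approx 2372.2$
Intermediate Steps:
$P{\left(Q,J \right)} = \sqrt{J^{2} + Q^{2}}$
$\sqrt{\left(-1208 - 122\right) \left(-2389 - 1842\right) + P{\left(-19,40 \right)}} = \sqrt{\left(-1208 - 122\right) \left(-2389 - 1842\right) + \sqrt{40^{2} + \left(-19\right)^{2}}} = \sqrt{\left(-1330\right) \left(-4231\right) + \sqrt{1600 + 361}} = \sqrt{5627230 + \sqrt{1961}}$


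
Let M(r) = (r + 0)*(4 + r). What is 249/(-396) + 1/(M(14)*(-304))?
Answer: -529883/842688 ≈ -0.62880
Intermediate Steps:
M(r) = r*(4 + r)
249/(-396) + 1/(M(14)*(-304)) = 249/(-396) + 1/((14*(4 + 14))*(-304)) = 249*(-1/396) - 1/304/(14*18) = -83/132 - 1/304/252 = -83/132 + (1/252)*(-1/304) = -83/132 - 1/76608 = -529883/842688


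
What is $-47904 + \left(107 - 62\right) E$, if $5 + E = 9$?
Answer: $-47724$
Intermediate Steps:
$E = 4$ ($E = -5 + 9 = 4$)
$-47904 + \left(107 - 62\right) E = -47904 + \left(107 - 62\right) 4 = -47904 + 45 \cdot 4 = -47904 + 180 = -47724$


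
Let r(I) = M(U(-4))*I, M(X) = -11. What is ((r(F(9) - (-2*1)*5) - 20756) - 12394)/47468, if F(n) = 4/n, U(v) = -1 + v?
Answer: -74846/106803 ≈ -0.70079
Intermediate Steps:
r(I) = -11*I
((r(F(9) - (-2*1)*5) - 20756) - 12394)/47468 = ((-11*(4/9 - (-2*1)*5) - 20756) - 12394)/47468 = ((-11*(4*(⅑) - (-2)*5) - 20756) - 12394)*(1/47468) = ((-11*(4/9 - 1*(-10)) - 20756) - 12394)*(1/47468) = ((-11*(4/9 + 10) - 20756) - 12394)*(1/47468) = ((-11*94/9 - 20756) - 12394)*(1/47468) = ((-1034/9 - 20756) - 12394)*(1/47468) = (-187838/9 - 12394)*(1/47468) = -299384/9*1/47468 = -74846/106803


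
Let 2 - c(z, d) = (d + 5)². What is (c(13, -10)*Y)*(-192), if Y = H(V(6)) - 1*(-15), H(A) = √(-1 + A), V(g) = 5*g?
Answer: 66240 + 4416*√29 ≈ 90021.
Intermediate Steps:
c(z, d) = 2 - (5 + d)² (c(z, d) = 2 - (d + 5)² = 2 - (5 + d)²)
Y = 15 + √29 (Y = √(-1 + 5*6) - 1*(-15) = √(-1 + 30) + 15 = √29 + 15 = 15 + √29 ≈ 20.385)
(c(13, -10)*Y)*(-192) = ((2 - (5 - 10)²)*(15 + √29))*(-192) = ((2 - 1*(-5)²)*(15 + √29))*(-192) = ((2 - 1*25)*(15 + √29))*(-192) = ((2 - 25)*(15 + √29))*(-192) = -23*(15 + √29)*(-192) = (-345 - 23*√29)*(-192) = 66240 + 4416*√29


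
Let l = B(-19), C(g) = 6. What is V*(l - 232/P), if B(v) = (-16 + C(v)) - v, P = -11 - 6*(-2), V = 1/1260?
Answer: -223/1260 ≈ -0.17698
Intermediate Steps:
V = 1/1260 ≈ 0.00079365
P = 1 (P = -11 + 12 = 1)
B(v) = -10 - v (B(v) = (-16 + 6) - v = -10 - v)
l = 9 (l = -10 - 1*(-19) = -10 + 19 = 9)
V*(l - 232/P) = (9 - 232/1)/1260 = (9 - 232*1)/1260 = (9 - 232)/1260 = (1/1260)*(-223) = -223/1260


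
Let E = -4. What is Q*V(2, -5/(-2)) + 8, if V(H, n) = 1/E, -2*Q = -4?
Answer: 15/2 ≈ 7.5000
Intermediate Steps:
Q = 2 (Q = -½*(-4) = 2)
V(H, n) = -¼ (V(H, n) = 1/(-4) = -¼)
Q*V(2, -5/(-2)) + 8 = 2*(-¼) + 8 = -½ + 8 = 15/2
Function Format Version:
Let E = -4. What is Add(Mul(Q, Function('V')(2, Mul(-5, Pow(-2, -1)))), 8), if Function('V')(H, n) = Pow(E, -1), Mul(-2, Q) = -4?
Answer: Rational(15, 2) ≈ 7.5000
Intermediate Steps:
Q = 2 (Q = Mul(Rational(-1, 2), -4) = 2)
Function('V')(H, n) = Rational(-1, 4) (Function('V')(H, n) = Pow(-4, -1) = Rational(-1, 4))
Add(Mul(Q, Function('V')(2, Mul(-5, Pow(-2, -1)))), 8) = Add(Mul(2, Rational(-1, 4)), 8) = Add(Rational(-1, 2), 8) = Rational(15, 2)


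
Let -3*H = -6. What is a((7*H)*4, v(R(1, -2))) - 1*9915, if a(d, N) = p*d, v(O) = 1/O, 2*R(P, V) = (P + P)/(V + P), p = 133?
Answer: -2467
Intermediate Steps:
H = 2 (H = -⅓*(-6) = 2)
R(P, V) = P/(P + V) (R(P, V) = ((P + P)/(V + P))/2 = ((2*P)/(P + V))/2 = (2*P/(P + V))/2 = P/(P + V))
a(d, N) = 133*d
a((7*H)*4, v(R(1, -2))) - 1*9915 = 133*((7*2)*4) - 1*9915 = 133*(14*4) - 9915 = 133*56 - 9915 = 7448 - 9915 = -2467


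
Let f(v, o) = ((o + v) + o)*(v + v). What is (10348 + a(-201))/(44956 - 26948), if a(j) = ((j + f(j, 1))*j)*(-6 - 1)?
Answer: 112284727/18008 ≈ 6235.3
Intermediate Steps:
f(v, o) = 2*v*(v + 2*o) (f(v, o) = (v + 2*o)*(2*v) = 2*v*(v + 2*o))
a(j) = -7*j*(j + 2*j*(2 + j)) (a(j) = ((j + 2*j*(j + 2*1))*j)*(-6 - 1) = ((j + 2*j*(j + 2))*j)*(-7) = ((j + 2*j*(2 + j))*j)*(-7) = (j*(j + 2*j*(2 + j)))*(-7) = -7*j*(j + 2*j*(2 + j)))
(10348 + a(-201))/(44956 - 26948) = (10348 + (-201)**2*(-35 - 14*(-201)))/(44956 - 26948) = (10348 + 40401*(-35 + 2814))/18008 = (10348 + 40401*2779)*(1/18008) = (10348 + 112274379)*(1/18008) = 112284727*(1/18008) = 112284727/18008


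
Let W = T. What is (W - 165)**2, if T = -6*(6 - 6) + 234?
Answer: 4761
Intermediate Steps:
T = 234 (T = -6*0 + 234 = 0 + 234 = 234)
W = 234
(W - 165)**2 = (234 - 165)**2 = 69**2 = 4761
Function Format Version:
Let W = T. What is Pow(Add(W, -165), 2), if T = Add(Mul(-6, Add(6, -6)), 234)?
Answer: 4761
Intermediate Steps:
T = 234 (T = Add(Mul(-6, 0), 234) = Add(0, 234) = 234)
W = 234
Pow(Add(W, -165), 2) = Pow(Add(234, -165), 2) = Pow(69, 2) = 4761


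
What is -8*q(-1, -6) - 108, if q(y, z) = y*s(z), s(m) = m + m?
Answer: -204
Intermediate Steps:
s(m) = 2*m
q(y, z) = 2*y*z (q(y, z) = y*(2*z) = 2*y*z)
-8*q(-1, -6) - 108 = -16*(-1)*(-6) - 108 = -8*12 - 108 = -96 - 108 = -204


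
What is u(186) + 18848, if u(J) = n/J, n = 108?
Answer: 584306/31 ≈ 18849.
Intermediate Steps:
u(J) = 108/J
u(186) + 18848 = 108/186 + 18848 = 108*(1/186) + 18848 = 18/31 + 18848 = 584306/31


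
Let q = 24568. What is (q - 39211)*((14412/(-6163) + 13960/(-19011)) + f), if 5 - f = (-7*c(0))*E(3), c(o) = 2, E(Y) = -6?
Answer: 46935894456579/39054931 ≈ 1.2018e+6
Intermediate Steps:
f = -79 (f = 5 - (-7*2)*(-6) = 5 - (-14)*(-6) = 5 - 1*84 = 5 - 84 = -79)
(q - 39211)*((14412/(-6163) + 13960/(-19011)) + f) = (24568 - 39211)*((14412/(-6163) + 13960/(-19011)) - 79) = -14643*((14412*(-1/6163) + 13960*(-1/19011)) - 79) = -14643*((-14412/6163 - 13960/19011) - 79) = -14643*(-360022012/117164793 - 79) = -14643*(-9616040659/117164793) = 46935894456579/39054931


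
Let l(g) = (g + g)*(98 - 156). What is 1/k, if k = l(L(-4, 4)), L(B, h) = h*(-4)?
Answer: 1/1856 ≈ 0.00053879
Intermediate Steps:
L(B, h) = -4*h
l(g) = -116*g (l(g) = (2*g)*(-58) = -116*g)
k = 1856 (k = -(-464)*4 = -116*(-16) = 1856)
1/k = 1/1856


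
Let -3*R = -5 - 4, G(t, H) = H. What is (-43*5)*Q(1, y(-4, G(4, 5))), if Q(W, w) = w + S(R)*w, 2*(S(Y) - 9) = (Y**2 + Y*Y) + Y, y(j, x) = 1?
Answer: -8815/2 ≈ -4407.5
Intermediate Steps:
R = 3 (R = -(-5 - 4)/3 = -1/3*(-9) = 3)
S(Y) = 9 + Y**2 + Y/2 (S(Y) = 9 + ((Y**2 + Y*Y) + Y)/2 = 9 + ((Y**2 + Y**2) + Y)/2 = 9 + (2*Y**2 + Y)/2 = 9 + (Y + 2*Y**2)/2 = 9 + (Y**2 + Y/2) = 9 + Y**2 + Y/2)
Q(W, w) = 41*w/2 (Q(W, w) = w + (9 + 3**2 + (1/2)*3)*w = w + (9 + 9 + 3/2)*w = w + 39*w/2 = 41*w/2)
(-43*5)*Q(1, y(-4, G(4, 5))) = (-43*5)*((41/2)*1) = -215*41/2 = -8815/2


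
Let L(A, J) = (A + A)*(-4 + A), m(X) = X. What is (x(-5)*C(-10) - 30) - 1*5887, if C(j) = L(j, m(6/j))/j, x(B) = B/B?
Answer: -5945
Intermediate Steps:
x(B) = 1
L(A, J) = 2*A*(-4 + A) (L(A, J) = (2*A)*(-4 + A) = 2*A*(-4 + A))
C(j) = -8 + 2*j (C(j) = (2*j*(-4 + j))/j = -8 + 2*j)
(x(-5)*C(-10) - 30) - 1*5887 = (1*(-8 + 2*(-10)) - 30) - 1*5887 = (1*(-8 - 20) - 30) - 5887 = (1*(-28) - 30) - 5887 = (-28 - 30) - 5887 = -58 - 5887 = -5945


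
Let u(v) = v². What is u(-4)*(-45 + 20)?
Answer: -400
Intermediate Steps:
u(-4)*(-45 + 20) = (-4)²*(-45 + 20) = 16*(-25) = -400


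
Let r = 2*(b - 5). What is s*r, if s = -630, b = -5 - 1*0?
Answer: 12600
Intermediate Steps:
b = -5 (b = -5 + 0 = -5)
r = -20 (r = 2*(-5 - 5) = 2*(-10) = -20)
s*r = -630*(-20) = 12600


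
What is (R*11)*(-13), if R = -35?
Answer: 5005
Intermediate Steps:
(R*11)*(-13) = -35*11*(-13) = -385*(-13) = 5005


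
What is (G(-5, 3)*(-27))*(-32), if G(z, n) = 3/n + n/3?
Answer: 1728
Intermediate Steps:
G(z, n) = 3/n + n/3 (G(z, n) = 3/n + n*(⅓) = 3/n + n/3)
(G(-5, 3)*(-27))*(-32) = ((3/3 + (⅓)*3)*(-27))*(-32) = ((3*(⅓) + 1)*(-27))*(-32) = ((1 + 1)*(-27))*(-32) = (2*(-27))*(-32) = -54*(-32) = 1728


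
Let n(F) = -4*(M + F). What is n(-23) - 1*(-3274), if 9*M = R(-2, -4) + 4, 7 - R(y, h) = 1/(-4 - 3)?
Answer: 70582/21 ≈ 3361.0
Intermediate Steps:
R(y, h) = 50/7 (R(y, h) = 7 - 1/(-4 - 3) = 7 - 1/(-7) = 7 - 1*(-⅐) = 7 + ⅐ = 50/7)
M = 26/21 (M = (50/7 + 4)/9 = (⅑)*(78/7) = 26/21 ≈ 1.2381)
n(F) = -104/21 - 4*F (n(F) = -4*(26/21 + F) = -104/21 - 4*F)
n(-23) - 1*(-3274) = (-104/21 - 4*(-23)) - 1*(-3274) = (-104/21 + 92) + 3274 = 1828/21 + 3274 = 70582/21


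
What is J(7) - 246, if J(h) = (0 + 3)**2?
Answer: -237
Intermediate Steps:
J(h) = 9 (J(h) = 3**2 = 9)
J(7) - 246 = 9 - 246 = -237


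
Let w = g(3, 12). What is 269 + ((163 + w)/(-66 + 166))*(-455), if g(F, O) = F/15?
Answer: -11839/25 ≈ -473.56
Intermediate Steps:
g(F, O) = F/15 (g(F, O) = F*(1/15) = F/15)
w = ⅕ (w = (1/15)*3 = ⅕ ≈ 0.20000)
269 + ((163 + w)/(-66 + 166))*(-455) = 269 + ((163 + ⅕)/(-66 + 166))*(-455) = 269 + ((816/5)/100)*(-455) = 269 + ((816/5)*(1/100))*(-455) = 269 + (204/125)*(-455) = 269 - 18564/25 = -11839/25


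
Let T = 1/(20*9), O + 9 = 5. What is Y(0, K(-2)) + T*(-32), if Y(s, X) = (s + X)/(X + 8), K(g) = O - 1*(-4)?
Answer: -8/45 ≈ -0.17778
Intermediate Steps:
O = -4 (O = -9 + 5 = -4)
K(g) = 0 (K(g) = -4 - 1*(-4) = -4 + 4 = 0)
T = 1/180 (T = (1/20)*(1/9) = 1/180 ≈ 0.0055556)
Y(s, X) = (X + s)/(8 + X)
Y(0, K(-2)) + T*(-32) = (0 + 0)/(8 + 0) + (1/180)*(-32) = 0/8 - 8/45 = (1/8)*0 - 8/45 = 0 - 8/45 = -8/45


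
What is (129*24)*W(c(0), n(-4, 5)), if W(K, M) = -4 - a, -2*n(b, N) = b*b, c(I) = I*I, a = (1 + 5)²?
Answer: -123840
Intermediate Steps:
a = 36 (a = 6² = 36)
c(I) = I²
n(b, N) = -b²/2 (n(b, N) = -b*b/2 = -b²/2)
W(K, M) = -40 (W(K, M) = -4 - 1*36 = -4 - 36 = -40)
(129*24)*W(c(0), n(-4, 5)) = (129*24)*(-40) = 3096*(-40) = -123840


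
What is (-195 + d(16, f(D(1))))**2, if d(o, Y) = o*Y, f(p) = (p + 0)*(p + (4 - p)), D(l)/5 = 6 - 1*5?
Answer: 15625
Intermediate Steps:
D(l) = 5 (D(l) = 5*(6 - 1*5) = 5*(6 - 5) = 5*1 = 5)
f(p) = 4*p (f(p) = p*4 = 4*p)
d(o, Y) = Y*o
(-195 + d(16, f(D(1))))**2 = (-195 + (4*5)*16)**2 = (-195 + 20*16)**2 = (-195 + 320)**2 = 125**2 = 15625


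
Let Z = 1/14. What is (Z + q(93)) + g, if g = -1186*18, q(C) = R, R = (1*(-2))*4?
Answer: -298983/14 ≈ -21356.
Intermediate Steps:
Z = 1/14 ≈ 0.071429
R = -8 (R = -2*4 = -8)
q(C) = -8
g = -21348
(Z + q(93)) + g = (1/14 - 8) - 21348 = -111/14 - 21348 = -298983/14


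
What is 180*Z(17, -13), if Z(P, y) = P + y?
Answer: 720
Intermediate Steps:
180*Z(17, -13) = 180*(17 - 13) = 180*4 = 720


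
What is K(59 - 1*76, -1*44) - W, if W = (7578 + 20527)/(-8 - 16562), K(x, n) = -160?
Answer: -524619/3314 ≈ -158.30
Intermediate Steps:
W = -5621/3314 (W = 28105/(-16570) = 28105*(-1/16570) = -5621/3314 ≈ -1.6961)
K(59 - 1*76, -1*44) - W = -160 - 1*(-5621/3314) = -160 + 5621/3314 = -524619/3314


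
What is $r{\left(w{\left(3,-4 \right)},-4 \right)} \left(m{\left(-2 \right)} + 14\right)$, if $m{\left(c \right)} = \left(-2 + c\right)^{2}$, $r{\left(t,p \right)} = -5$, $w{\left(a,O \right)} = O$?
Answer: $-150$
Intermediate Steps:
$r{\left(w{\left(3,-4 \right)},-4 \right)} \left(m{\left(-2 \right)} + 14\right) = - 5 \left(\left(-2 - 2\right)^{2} + 14\right) = - 5 \left(\left(-4\right)^{2} + 14\right) = - 5 \left(16 + 14\right) = \left(-5\right) 30 = -150$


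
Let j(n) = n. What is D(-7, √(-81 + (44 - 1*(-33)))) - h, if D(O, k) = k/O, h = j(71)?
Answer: -71 - 2*I/7 ≈ -71.0 - 0.28571*I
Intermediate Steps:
h = 71
D(-7, √(-81 + (44 - 1*(-33)))) - h = √(-81 + (44 - 1*(-33)))/(-7) - 1*71 = √(-81 + (44 + 33))*(-⅐) - 71 = √(-81 + 77)*(-⅐) - 71 = √(-4)*(-⅐) - 71 = (2*I)*(-⅐) - 71 = -2*I/7 - 71 = -71 - 2*I/7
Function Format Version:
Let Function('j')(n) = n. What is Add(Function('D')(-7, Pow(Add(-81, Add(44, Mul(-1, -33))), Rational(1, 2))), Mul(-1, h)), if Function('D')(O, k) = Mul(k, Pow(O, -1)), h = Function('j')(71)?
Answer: Add(-71, Mul(Rational(-2, 7), I)) ≈ Add(-71.000, Mul(-0.28571, I))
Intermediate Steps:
h = 71
Add(Function('D')(-7, Pow(Add(-81, Add(44, Mul(-1, -33))), Rational(1, 2))), Mul(-1, h)) = Add(Mul(Pow(Add(-81, Add(44, Mul(-1, -33))), Rational(1, 2)), Pow(-7, -1)), Mul(-1, 71)) = Add(Mul(Pow(Add(-81, Add(44, 33)), Rational(1, 2)), Rational(-1, 7)), -71) = Add(Mul(Pow(Add(-81, 77), Rational(1, 2)), Rational(-1, 7)), -71) = Add(Mul(Pow(-4, Rational(1, 2)), Rational(-1, 7)), -71) = Add(Mul(Mul(2, I), Rational(-1, 7)), -71) = Add(Mul(Rational(-2, 7), I), -71) = Add(-71, Mul(Rational(-2, 7), I))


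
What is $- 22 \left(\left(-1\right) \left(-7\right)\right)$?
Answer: $-154$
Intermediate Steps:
$- 22 \left(\left(-1\right) \left(-7\right)\right) = \left(-22\right) 7 = -154$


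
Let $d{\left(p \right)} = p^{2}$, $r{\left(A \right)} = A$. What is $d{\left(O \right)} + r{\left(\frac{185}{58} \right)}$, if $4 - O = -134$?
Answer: $\frac{1104737}{58} \approx 19047.0$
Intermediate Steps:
$O = 138$ ($O = 4 - -134 = 4 + 134 = 138$)
$d{\left(O \right)} + r{\left(\frac{185}{58} \right)} = 138^{2} + \frac{185}{58} = 19044 + 185 \cdot \frac{1}{58} = 19044 + \frac{185}{58} = \frac{1104737}{58}$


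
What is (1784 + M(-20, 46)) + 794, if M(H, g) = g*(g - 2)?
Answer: 4602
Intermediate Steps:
M(H, g) = g*(-2 + g)
(1784 + M(-20, 46)) + 794 = (1784 + 46*(-2 + 46)) + 794 = (1784 + 46*44) + 794 = (1784 + 2024) + 794 = 3808 + 794 = 4602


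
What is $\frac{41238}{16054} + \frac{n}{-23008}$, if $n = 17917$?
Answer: $\frac{330582193}{184685216} \approx 1.79$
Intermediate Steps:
$\frac{41238}{16054} + \frac{n}{-23008} = \frac{41238}{16054} + \frac{17917}{-23008} = 41238 \cdot \frac{1}{16054} + 17917 \left(- \frac{1}{23008}\right) = \frac{20619}{8027} - \frac{17917}{23008} = \frac{330582193}{184685216}$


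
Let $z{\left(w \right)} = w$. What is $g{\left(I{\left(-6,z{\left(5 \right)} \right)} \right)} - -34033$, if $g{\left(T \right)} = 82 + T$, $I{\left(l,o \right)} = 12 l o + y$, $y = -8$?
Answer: $33747$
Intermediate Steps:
$I{\left(l,o \right)} = -8 + 12 l o$ ($I{\left(l,o \right)} = 12 l o - 8 = -8 + 12 l o$)
$g{\left(I{\left(-6,z{\left(5 \right)} \right)} \right)} - -34033 = \left(82 + \left(-8 + 12 \left(-6\right) 5\right)\right) - -34033 = \left(82 - 368\right) + 34033 = -286 + 34033 = 33747$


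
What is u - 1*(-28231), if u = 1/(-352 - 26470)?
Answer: 757211881/26822 ≈ 28231.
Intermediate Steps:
u = -1/26822 (u = 1/(-26822) = -1/26822 ≈ -3.7283e-5)
u - 1*(-28231) = -1/26822 - 1*(-28231) = -1/26822 + 28231 = 757211881/26822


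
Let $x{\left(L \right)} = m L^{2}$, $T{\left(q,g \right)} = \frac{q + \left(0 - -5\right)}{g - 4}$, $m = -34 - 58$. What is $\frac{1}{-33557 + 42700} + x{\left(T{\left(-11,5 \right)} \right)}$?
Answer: $- \frac{30281615}{9143} \approx -3312.0$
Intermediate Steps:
$m = -92$
$T{\left(q,g \right)} = \frac{5 + q}{-4 + g}$ ($T{\left(q,g \right)} = \frac{q + \left(0 + 5\right)}{-4 + g} = \frac{q + 5}{-4 + g} = \frac{5 + q}{-4 + g}$)
$x{\left(L \right)} = - 92 L^{2}$
$\frac{1}{-33557 + 42700} + x{\left(T{\left(-11,5 \right)} \right)} = \frac{1}{-33557 + 42700} - 92 \left(\frac{5 - 11}{-4 + 5}\right)^{2} = \frac{1}{9143} - 92 \left(1^{-1} \left(-6\right)\right)^{2} = \frac{1}{9143} - 92 \left(1 \left(-6\right)\right)^{2} = \frac{1}{9143} - 92 \left(-6\right)^{2} = \frac{1}{9143} - 3312 = - \frac{30281615}{9143}$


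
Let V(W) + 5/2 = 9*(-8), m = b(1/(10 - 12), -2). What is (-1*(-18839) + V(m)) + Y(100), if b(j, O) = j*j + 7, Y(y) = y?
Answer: 37729/2 ≈ 18865.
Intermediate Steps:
b(j, O) = 7 + j² (b(j, O) = j² + 7 = 7 + j²)
m = 29/4 (m = 7 + (1/(10 - 12))² = 7 + (1/(-2))² = 7 + (-½)² = 7 + ¼ = 29/4 ≈ 7.2500)
V(W) = -149/2 (V(W) = -5/2 + 9*(-8) = -5/2 - 72 = -149/2)
(-1*(-18839) + V(m)) + Y(100) = (-1*(-18839) - 149/2) + 100 = (18839 - 149/2) + 100 = 37529/2 + 100 = 37729/2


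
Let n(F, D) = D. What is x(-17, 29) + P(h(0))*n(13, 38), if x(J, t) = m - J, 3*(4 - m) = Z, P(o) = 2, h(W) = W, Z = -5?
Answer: 296/3 ≈ 98.667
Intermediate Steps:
m = 17/3 (m = 4 - ⅓*(-5) = 4 + 5/3 = 17/3 ≈ 5.6667)
x(J, t) = 17/3 - J
x(-17, 29) + P(h(0))*n(13, 38) = (17/3 - 1*(-17)) + 2*38 = (17/3 + 17) + 76 = 68/3 + 76 = 296/3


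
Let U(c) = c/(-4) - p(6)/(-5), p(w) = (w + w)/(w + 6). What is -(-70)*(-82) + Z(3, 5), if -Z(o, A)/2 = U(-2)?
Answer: -28707/5 ≈ -5741.4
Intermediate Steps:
p(w) = 2*w/(6 + w) (p(w) = (2*w)/(6 + w) = 2*w/(6 + w))
U(c) = 1/5 - c/4 (U(c) = c/(-4) - 2*6/(6 + 6)/(-5) = c*(-1/4) - 2*6/12*(-1/5) = -c/4 - 2*6/12*(-1/5) = -c/4 - 1*1*(-1/5) = -c/4 - 1*(-1/5) = -c/4 + 1/5 = 1/5 - c/4)
Z(o, A) = -7/5 (Z(o, A) = -2*(1/5 - 1/4*(-2)) = -2*(1/5 + 1/2) = -2*7/10 = -7/5)
-(-70)*(-82) + Z(3, 5) = -(-70)*(-82) - 7/5 = -70*82 - 7/5 = -5740 - 7/5 = -28707/5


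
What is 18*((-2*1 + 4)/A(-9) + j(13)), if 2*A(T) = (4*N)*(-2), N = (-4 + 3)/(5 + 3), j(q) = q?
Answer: 306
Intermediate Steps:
N = -1/8 ≈ -0.12500
A(T) = 1/2 (A(T) = ((4*(-1/8))*(-2))/2 = (-1/2*(-2))/2 = (1/2)*1 = 1/2)
18*((-2*1 + 4)/A(-9) + j(13)) = 18*((-2*1 + 4)/(1/2) + 13) = 18*((-2 + 4)*2 + 13) = 18*(2*2 + 13) = 18*(4 + 13) = 18*17 = 306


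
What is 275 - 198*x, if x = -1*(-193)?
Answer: -37939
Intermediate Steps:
x = 193
275 - 198*x = 275 - 198*193 = 275 - 38214 = -37939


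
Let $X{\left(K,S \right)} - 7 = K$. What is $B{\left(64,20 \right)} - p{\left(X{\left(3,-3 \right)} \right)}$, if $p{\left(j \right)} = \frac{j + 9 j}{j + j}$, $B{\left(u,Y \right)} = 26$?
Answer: $21$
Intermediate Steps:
$X{\left(K,S \right)} = 7 + K$
$p{\left(j \right)} = 5$ ($p{\left(j \right)} = \frac{10 j}{2 j} = 10 j \frac{1}{2 j} = 5$)
$B{\left(64,20 \right)} - p{\left(X{\left(3,-3 \right)} \right)} = 26 - 5 = 21$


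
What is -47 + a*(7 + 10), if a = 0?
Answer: -47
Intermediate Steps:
-47 + a*(7 + 10) = -47 + 0*(7 + 10) = -47 + 0*17 = -47 + 0 = -47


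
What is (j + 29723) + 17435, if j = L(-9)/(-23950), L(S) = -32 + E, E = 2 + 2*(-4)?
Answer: 564717069/11975 ≈ 47158.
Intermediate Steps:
E = -6 (E = 2 - 8 = -6)
L(S) = -38 (L(S) = -32 - 6 = -38)
j = 19/11975 (j = -38/(-23950) = -38*(-1/23950) = 19/11975 ≈ 0.0015866)
(j + 29723) + 17435 = (19/11975 + 29723) + 17435 = 355932944/11975 + 17435 = 564717069/11975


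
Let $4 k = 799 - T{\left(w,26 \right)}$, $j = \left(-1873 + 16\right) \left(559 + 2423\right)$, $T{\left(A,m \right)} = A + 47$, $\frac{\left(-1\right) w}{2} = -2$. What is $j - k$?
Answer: $-5537761$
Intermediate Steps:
$w = 4$ ($w = \left(-2\right) \left(-2\right) = 4$)
$T{\left(A,m \right)} = 47 + A$
$j = -5537574$ ($j = \left(-1857\right) 2982 = -5537574$)
$k = 187$ ($k = \frac{799 - \left(47 + 4\right)}{4} = \frac{799 - 51}{4} = \frac{1}{4} \cdot 748 = 187$)
$j - k = -5537574 - 187 = -5537761$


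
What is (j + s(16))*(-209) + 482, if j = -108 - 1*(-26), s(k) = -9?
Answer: 19501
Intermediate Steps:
j = -82 (j = -108 + 26 = -82)
(j + s(16))*(-209) + 482 = (-82 - 9)*(-209) + 482 = -91*(-209) + 482 = 19019 + 482 = 19501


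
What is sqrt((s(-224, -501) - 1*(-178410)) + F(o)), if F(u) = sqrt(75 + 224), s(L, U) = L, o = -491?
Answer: sqrt(178186 + sqrt(299)) ≈ 422.14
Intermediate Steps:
F(u) = sqrt(299)
sqrt((s(-224, -501) - 1*(-178410)) + F(o)) = sqrt((-224 - 1*(-178410)) + sqrt(299)) = sqrt((-224 + 178410) + sqrt(299)) = sqrt(178186 + sqrt(299))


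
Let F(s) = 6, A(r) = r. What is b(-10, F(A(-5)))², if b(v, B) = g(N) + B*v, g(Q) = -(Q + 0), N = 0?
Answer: 3600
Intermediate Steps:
g(Q) = -Q
b(v, B) = B*v (b(v, B) = -1*0 + B*v = 0 + B*v = B*v)
b(-10, F(A(-5)))² = (6*(-10))² = (-60)² = 3600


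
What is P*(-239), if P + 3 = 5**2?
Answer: -5258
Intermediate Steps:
P = 22 (P = -3 + 5**2 = -3 + 25 = 22)
P*(-239) = 22*(-239) = -5258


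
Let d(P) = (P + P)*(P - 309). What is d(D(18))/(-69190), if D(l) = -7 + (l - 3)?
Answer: 2408/34595 ≈ 0.069605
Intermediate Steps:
D(l) = -10 + l (D(l) = -7 + (-3 + l) = -10 + l)
d(P) = 2*P*(-309 + P) (d(P) = (2*P)*(-309 + P) = 2*P*(-309 + P))
d(D(18))/(-69190) = (2*(-10 + 18)*(-309 + (-10 + 18)))/(-69190) = (2*8*(-309 + 8))*(-1/69190) = (2*8*(-301))*(-1/69190) = -4816*(-1/69190) = 2408/34595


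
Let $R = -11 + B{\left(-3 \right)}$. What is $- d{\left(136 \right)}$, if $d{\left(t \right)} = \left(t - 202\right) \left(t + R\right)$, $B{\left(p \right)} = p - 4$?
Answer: $7788$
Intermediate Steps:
$B{\left(p \right)} = -4 + p$
$R = -18$ ($R = -11 - 7 = -18$)
$d{\left(t \right)} = \left(-202 + t\right) \left(-18 + t\right)$ ($d{\left(t \right)} = \left(t - 202\right) \left(t - 18\right) = \left(-202 + t\right) \left(-18 + t\right)$)
$- d{\left(136 \right)} = - (3636 + 136^{2} - 29920) = - (3636 + 18496 - 29920) = \left(-1\right) \left(-7788\right) = 7788$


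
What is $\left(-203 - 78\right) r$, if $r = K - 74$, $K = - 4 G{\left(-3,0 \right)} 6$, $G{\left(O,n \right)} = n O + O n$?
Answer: $20794$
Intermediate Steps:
$G{\left(O,n \right)} = 2 O n$ ($G{\left(O,n \right)} = O n + O n = 2 O n$)
$K = 0$ ($K = - 4 \cdot 2 \left(-3\right) 0 \cdot 6 = \left(-4\right) 0 \cdot 6 = 0 \cdot 6 = 0$)
$r = -74$ ($r = 0 - 74 = -74$)
$\left(-203 - 78\right) r = \left(-203 - 78\right) \left(-74\right) = \left(-281\right) \left(-74\right) = 20794$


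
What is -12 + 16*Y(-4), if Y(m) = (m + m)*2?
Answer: -268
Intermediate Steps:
Y(m) = 4*m (Y(m) = (2*m)*2 = 4*m)
-12 + 16*Y(-4) = -12 + 16*(4*(-4)) = -12 + 16*(-16) = -12 - 256 = -268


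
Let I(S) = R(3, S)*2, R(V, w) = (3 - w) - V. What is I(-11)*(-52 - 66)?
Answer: -2596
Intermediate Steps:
R(V, w) = 3 - V - w
I(S) = -2*S (I(S) = (3 - 1*3 - S)*2 = (3 - 3 - S)*2 = -S*2 = -2*S)
I(-11)*(-52 - 66) = (-2*(-11))*(-52 - 66) = 22*(-118) = -2596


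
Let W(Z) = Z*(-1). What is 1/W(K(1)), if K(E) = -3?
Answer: ⅓ ≈ 0.33333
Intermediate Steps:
W(Z) = -Z
1/W(K(1)) = 1/(-1*(-3)) = 1/3 = ⅓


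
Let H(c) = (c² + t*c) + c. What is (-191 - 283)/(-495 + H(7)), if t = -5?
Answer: 1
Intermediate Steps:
H(c) = c² - 4*c (H(c) = (c² - 5*c) + c = c² - 4*c)
(-191 - 283)/(-495 + H(7)) = (-191 - 283)/(-495 + 7*(-4 + 7)) = -474/(-495 + 7*3) = -474/(-495 + 21) = -474/(-474) = -1/474*(-474) = 1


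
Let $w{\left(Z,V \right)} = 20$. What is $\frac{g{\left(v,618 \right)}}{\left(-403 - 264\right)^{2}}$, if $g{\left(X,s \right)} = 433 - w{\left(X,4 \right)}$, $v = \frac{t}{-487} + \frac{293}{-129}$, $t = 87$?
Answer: $\frac{413}{444889} \approx 0.00092832$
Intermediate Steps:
$v = - \frac{153914}{62823}$ ($v = \frac{87}{-487} + \frac{293}{-129} = 87 \left(- \frac{1}{487}\right) + 293 \left(- \frac{1}{129}\right) = - \frac{87}{487} - \frac{293}{129} = - \frac{153914}{62823} \approx -2.45$)
$g{\left(X,s \right)} = 413$ ($g{\left(X,s \right)} = 433 - 20 = 413$)
$\frac{g{\left(v,618 \right)}}{\left(-403 - 264\right)^{2}} = \frac{413}{\left(-403 - 264\right)^{2}} = \frac{413}{\left(-667\right)^{2}} = \frac{413}{444889}$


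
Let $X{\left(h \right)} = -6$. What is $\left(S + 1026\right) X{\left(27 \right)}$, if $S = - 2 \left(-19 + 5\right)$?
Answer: $-6324$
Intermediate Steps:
$S = 28$ ($S = \left(-2\right) \left(-14\right) = 28$)
$\left(S + 1026\right) X{\left(27 \right)} = \left(28 + 1026\right) \left(-6\right) = 1054 \left(-6\right) = -6324$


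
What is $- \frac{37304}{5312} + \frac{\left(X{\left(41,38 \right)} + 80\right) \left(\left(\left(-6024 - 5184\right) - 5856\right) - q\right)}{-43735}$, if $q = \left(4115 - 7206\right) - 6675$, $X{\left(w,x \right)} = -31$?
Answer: $\frac{33511423}{29040040} \approx 1.154$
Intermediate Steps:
$q = -9766$ ($q = -3091 - 6675 = -9766$)
$- \frac{37304}{5312} + \frac{\left(X{\left(41,38 \right)} + 80\right) \left(\left(\left(-6024 - 5184\right) - 5856\right) - q\right)}{-43735} = - \frac{37304}{5312} + \frac{\left(-31 + 80\right) \left(\left(\left(-6024 - 5184\right) - 5856\right) - -9766\right)}{-43735} = \left(-37304\right) \frac{1}{5312} + 49 \left(\left(-11208 - 5856\right) + 9766\right) \left(- \frac{1}{43735}\right) = - \frac{4663}{664} + 49 \left(-17064 + 9766\right) \left(- \frac{1}{43735}\right) = - \frac{4663}{664} + 49 \left(-7298\right) \left(- \frac{1}{43735}\right) = - \frac{4663}{664} - - \frac{357602}{43735} = - \frac{4663}{664} + \frac{357602}{43735} = \frac{33511423}{29040040}$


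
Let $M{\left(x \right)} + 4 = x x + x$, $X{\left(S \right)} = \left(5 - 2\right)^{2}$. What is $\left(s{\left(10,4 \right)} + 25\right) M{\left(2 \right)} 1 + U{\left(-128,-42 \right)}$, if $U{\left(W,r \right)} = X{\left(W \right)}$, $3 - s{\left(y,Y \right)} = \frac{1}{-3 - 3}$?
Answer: $\frac{196}{3} \approx 65.333$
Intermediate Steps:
$X{\left(S \right)} = 9$ ($X{\left(S \right)} = 3^{2} = 9$)
$s{\left(y,Y \right)} = \frac{19}{6}$ ($s{\left(y,Y \right)} = 3 - \frac{1}{-3 - 3} = 3 - \frac{1}{-6} = 3 - - \frac{1}{6} = 3 + \frac{1}{6} = \frac{19}{6}$)
$U{\left(W,r \right)} = 9$
$M{\left(x \right)} = -4 + x + x^{2}$ ($M{\left(x \right)} = -4 + \left(x x + x\right) = -4 + \left(x^{2} + x\right) = -4 + \left(x + x^{2}\right) = -4 + x + x^{2}$)
$\left(s{\left(10,4 \right)} + 25\right) M{\left(2 \right)} 1 + U{\left(-128,-42 \right)} = \left(\frac{19}{6} + 25\right) \left(-4 + 2 + 2^{2}\right) 1 + 9 = \frac{169 \left(-4 + 2 + 4\right) 1}{6} + 9 = \frac{169 \cdot 2 \cdot 1}{6} + 9 = \frac{169}{6} \cdot 2 + 9 = \frac{169}{3} + 9 = \frac{196}{3}$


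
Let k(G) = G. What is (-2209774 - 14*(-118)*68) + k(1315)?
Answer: -2096123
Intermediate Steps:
(-2209774 - 14*(-118)*68) + k(1315) = (-2209774 - 14*(-118)*68) + 1315 = (-2209774 + 1652*68) + 1315 = (-2209774 + 112336) + 1315 = -2097438 + 1315 = -2096123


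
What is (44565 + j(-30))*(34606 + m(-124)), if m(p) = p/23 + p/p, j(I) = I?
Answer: 35442600795/23 ≈ 1.5410e+9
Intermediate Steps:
m(p) = 1 + p/23 (m(p) = p*(1/23) + 1 = p/23 + 1 = 1 + p/23)
(44565 + j(-30))*(34606 + m(-124)) = (44565 - 30)*(34606 + (1 + (1/23)*(-124))) = 44535*(34606 + (1 - 124/23)) = 44535*(34606 - 101/23) = 44535*(795837/23) = 35442600795/23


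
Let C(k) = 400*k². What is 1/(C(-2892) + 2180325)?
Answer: 1/3347645925 ≈ 2.9872e-10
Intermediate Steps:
1/(C(-2892) + 2180325) = 1/(400*(-2892)² + 2180325) = 1/(400*8363664 + 2180325) = 1/(3345465600 + 2180325) = 1/3347645925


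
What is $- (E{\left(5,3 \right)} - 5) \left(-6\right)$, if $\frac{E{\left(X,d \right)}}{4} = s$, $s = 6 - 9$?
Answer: $-102$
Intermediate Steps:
$s = -3$ ($s = 6 - 9 = -3$)
$E{\left(X,d \right)} = -12$ ($E{\left(X,d \right)} = 4 \left(-3\right) = -12$)
$- (E{\left(5,3 \right)} - 5) \left(-6\right) = - (-12 - 5) \left(-6\right) = \left(-1\right) \left(-17\right) \left(-6\right) = 17 \left(-6\right) = -102$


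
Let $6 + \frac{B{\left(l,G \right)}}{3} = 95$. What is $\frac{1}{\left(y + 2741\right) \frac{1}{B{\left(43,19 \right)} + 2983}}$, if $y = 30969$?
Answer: $\frac{325}{3371} \approx 0.096411$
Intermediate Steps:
$B{\left(l,G \right)} = 267$ ($B{\left(l,G \right)} = -18 + 3 \cdot 95 = -18 + 285 = 267$)
$\frac{1}{\left(y + 2741\right) \frac{1}{B{\left(43,19 \right)} + 2983}} = \frac{1}{\left(30969 + 2741\right) \frac{1}{267 + 2983}} = \frac{1}{33710 \cdot \frac{1}{3250}} = \frac{1}{\frac{3371}{325}} = \frac{325}{3371}$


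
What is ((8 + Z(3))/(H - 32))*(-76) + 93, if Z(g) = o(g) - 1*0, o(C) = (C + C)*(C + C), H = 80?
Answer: 70/3 ≈ 23.333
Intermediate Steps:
o(C) = 4*C**2 (o(C) = (2*C)*(2*C) = 4*C**2)
Z(g) = 4*g**2 (Z(g) = 4*g**2 - 1*0 = 4*g**2 + 0 = 4*g**2)
((8 + Z(3))/(H - 32))*(-76) + 93 = ((8 + 4*3**2)/(80 - 32))*(-76) + 93 = ((8 + 4*9)/48)*(-76) + 93 = ((8 + 36)*(1/48))*(-76) + 93 = (44*(1/48))*(-76) + 93 = (11/12)*(-76) + 93 = -209/3 + 93 = 70/3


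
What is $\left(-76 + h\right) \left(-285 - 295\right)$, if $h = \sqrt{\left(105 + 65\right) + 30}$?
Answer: $44080 - 5800 \sqrt{2} \approx 35878.0$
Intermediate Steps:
$h = 10 \sqrt{2}$ ($h = \sqrt{170 + 30} = \sqrt{200} = 10 \sqrt{2} \approx 14.142$)
$\left(-76 + h\right) \left(-285 - 295\right) = \left(-76 + 10 \sqrt{2}\right) \left(-285 - 295\right) = \left(-76 + 10 \sqrt{2}\right) \left(-580\right) = 44080 - 5800 \sqrt{2}$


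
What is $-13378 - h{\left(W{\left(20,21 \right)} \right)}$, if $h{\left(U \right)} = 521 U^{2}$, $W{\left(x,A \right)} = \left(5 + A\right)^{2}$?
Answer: $-238097874$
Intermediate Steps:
$-13378 - h{\left(W{\left(20,21 \right)} \right)} = -13378 - 521 \left(\left(5 + 21\right)^{2}\right)^{2} = -13378 - 521 \left(26^{2}\right)^{2} = -13378 - 521 \cdot 676^{2} = -13378 - 521 \cdot 456976 = -13378 - 238084496 = -238097874$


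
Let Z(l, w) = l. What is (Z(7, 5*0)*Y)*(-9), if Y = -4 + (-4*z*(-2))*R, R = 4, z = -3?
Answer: 6300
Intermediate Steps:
Y = -100 (Y = -4 + (-4*(-3)*(-2))*4 = -4 + (12*(-2))*4 = -4 - 24*4 = -4 - 96 = -100)
(Z(7, 5*0)*Y)*(-9) = (7*(-100))*(-9) = -700*(-9) = 6300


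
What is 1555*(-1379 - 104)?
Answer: -2306065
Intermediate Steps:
1555*(-1379 - 104) = 1555*(-1483) = -2306065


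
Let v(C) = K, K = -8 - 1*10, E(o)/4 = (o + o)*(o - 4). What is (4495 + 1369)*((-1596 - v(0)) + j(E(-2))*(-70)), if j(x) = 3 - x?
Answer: 28921248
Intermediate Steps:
E(o) = 8*o*(-4 + o) (E(o) = 4*((o + o)*(o - 4)) = 4*((2*o)*(-4 + o)) = 4*(2*o*(-4 + o)) = 8*o*(-4 + o))
K = -18 (K = -8 - 10 = -18)
v(C) = -18
(4495 + 1369)*((-1596 - v(0)) + j(E(-2))*(-70)) = (4495 + 1369)*((-1596 - 1*(-18)) + (3 - 8*(-2)*(-4 - 2))*(-70)) = 5864*((-1596 + 18) + (3 - 8*(-2)*(-6))*(-70)) = 5864*(-1578 + (3 - 1*96)*(-70)) = 5864*(-1578 + (3 - 96)*(-70)) = 5864*(-1578 - 93*(-70)) = 5864*(-1578 + 6510) = 5864*4932 = 28921248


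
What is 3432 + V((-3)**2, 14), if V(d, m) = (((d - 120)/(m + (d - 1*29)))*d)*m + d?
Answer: 5772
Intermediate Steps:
V(d, m) = d + d*m*(-120 + d)/(-29 + d + m) (V(d, m) = (((-120 + d)/(m + (d - 29)))*d)*m + d = (((-120 + d)/(m + (-29 + d)))*d)*m + d = (((-120 + d)/(-29 + d + m))*d)*m + d = (d*(-120 + d)/(-29 + d + m))*m + d = d*m*(-120 + d)/(-29 + d + m) + d = d + d*m*(-120 + d)/(-29 + d + m))
3432 + V((-3)**2, 14) = 3432 + (-3)**2*(-29 + (-3)**2 - 119*14 + (-3)**2*14)/(-29 + (-3)**2 + 14) = 3432 + 9*(-29 + 9 - 1666 + 9*14)/(-29 + 9 + 14) = 3432 + 9*(-29 + 9 - 1666 + 126)/(-6) = 3432 + 9*(-1/6)*(-1560) = 3432 + 2340 = 5772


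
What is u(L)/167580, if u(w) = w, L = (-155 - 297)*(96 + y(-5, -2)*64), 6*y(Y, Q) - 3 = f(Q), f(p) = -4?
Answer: -28928/125685 ≈ -0.23016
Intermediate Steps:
y(Y, Q) = -1/6 (y(Y, Q) = 1/2 + (1/6)*(-4) = 1/2 - 2/3 = -1/6)
L = -115712/3 (L = (-155 - 297)*(96 - 1/6*64) = -452*(96 - 32/3) = -452*256/3 = -115712/3 ≈ -38571.)
u(L)/167580 = -115712/3/167580 = -115712/3*1/167580 = -28928/125685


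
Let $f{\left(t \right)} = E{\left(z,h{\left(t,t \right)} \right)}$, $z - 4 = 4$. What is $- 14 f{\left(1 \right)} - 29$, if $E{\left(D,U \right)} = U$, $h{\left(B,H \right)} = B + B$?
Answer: $-57$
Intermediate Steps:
$h{\left(B,H \right)} = 2 B$
$z = 8$ ($z = 4 + 4 = 8$)
$f{\left(t \right)} = 2 t$
$- 14 f{\left(1 \right)} - 29 = - 14 \cdot 2 \cdot 1 - 29 = \left(-14\right) 2 - 29 = -28 - 29 = -57$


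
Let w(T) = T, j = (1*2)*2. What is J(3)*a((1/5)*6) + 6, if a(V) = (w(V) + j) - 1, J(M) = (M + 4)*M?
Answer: 471/5 ≈ 94.200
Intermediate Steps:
j = 4 (j = 2*2 = 4)
J(M) = M*(4 + M) (J(M) = (4 + M)*M = M*(4 + M))
a(V) = 3 + V (a(V) = (V + 4) - 1 = (4 + V) - 1 = 3 + V)
J(3)*a((1/5)*6) + 6 = (3*(4 + 3))*(3 + (1/5)*6) + 6 = (3*7)*(3 + (1*(1/5))*6) + 6 = 21*(3 + (1/5)*6) + 6 = 21*(3 + 6/5) + 6 = 21*(21/5) + 6 = 441/5 + 6 = 471/5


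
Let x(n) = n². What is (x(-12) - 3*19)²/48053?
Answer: 261/1657 ≈ 0.15751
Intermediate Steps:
(x(-12) - 3*19)²/48053 = ((-12)² - 3*19)²/48053 = (144 - 57)²*(1/48053) = 87²*(1/48053) = 7569*(1/48053) = 261/1657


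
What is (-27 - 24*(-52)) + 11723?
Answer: 12944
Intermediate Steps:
(-27 - 24*(-52)) + 11723 = (-27 + 1248) + 11723 = 1221 + 11723 = 12944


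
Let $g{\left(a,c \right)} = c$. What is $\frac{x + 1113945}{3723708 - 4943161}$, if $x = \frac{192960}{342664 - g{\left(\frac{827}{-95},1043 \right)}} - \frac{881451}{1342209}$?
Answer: $- \frac{170257857565493058}{186383952804496139} \approx -0.91348$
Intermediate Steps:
$x = - \frac{14043174477}{152842260263}$ ($x = \frac{192960}{342664 - 1043} - \frac{881451}{1342209} = \frac{192960}{342664 - 1043} - \frac{293817}{447403} = \frac{192960}{341621} - \frac{293817}{447403} = - \frac{14043174477}{152842260263} \approx -0.09188$)
$\frac{x + 1113945}{3723708 - 4943161} = \frac{- \frac{14043174477}{152842260263} + 1113945}{3723708 - 4943161} = \frac{170257857565493058}{152842260263 \left(-1219453\right)} = \frac{170257857565493058}{152842260263} \left(- \frac{1}{1219453}\right) = - \frac{170257857565493058}{186383952804496139}$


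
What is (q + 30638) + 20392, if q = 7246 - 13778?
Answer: 44498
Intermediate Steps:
q = -6532
(q + 30638) + 20392 = (-6532 + 30638) + 20392 = 24106 + 20392 = 44498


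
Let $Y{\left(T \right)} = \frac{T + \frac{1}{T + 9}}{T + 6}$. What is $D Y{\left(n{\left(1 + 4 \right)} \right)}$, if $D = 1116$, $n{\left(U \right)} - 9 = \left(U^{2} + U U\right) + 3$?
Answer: $\frac{72261}{71} \approx 1017.8$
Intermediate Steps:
$n{\left(U \right)} = 12 + 2 U^{2}$ ($n{\left(U \right)} = 9 + \left(\left(U^{2} + U U\right) + 3\right) = 9 + \left(\left(U^{2} + U^{2}\right) + 3\right) = 9 + \left(2 U^{2} + 3\right) = 9 + \left(3 + 2 U^{2}\right) = 12 + 2 U^{2}$)
$Y{\left(T \right)} = \frac{T + \frac{1}{9 + T}}{6 + T}$
$D Y{\left(n{\left(1 + 4 \right)} \right)} = 1116 \frac{1 + \left(12 + 2 \left(1 + 4\right)^{2}\right)^{2} + 9 \left(12 + 2 \left(1 + 4\right)^{2}\right)}{54 + \left(12 + 2 \left(1 + 4\right)^{2}\right)^{2} + 15 \left(12 + 2 \left(1 + 4\right)^{2}\right)} = 1116 \frac{1 + \left(12 + 2 \cdot 5^{2}\right)^{2} + 9 \left(12 + 2 \cdot 5^{2}\right)}{54 + \left(12 + 2 \cdot 5^{2}\right)^{2} + 15 \left(12 + 2 \cdot 5^{2}\right)} = 1116 \frac{1 + \left(12 + 2 \cdot 25\right)^{2} + 9 \left(12 + 2 \cdot 25\right)}{54 + \left(12 + 2 \cdot 25\right)^{2} + 15 \left(12 + 2 \cdot 25\right)} = 1116 \frac{1 + \left(12 + 50\right)^{2} + 9 \left(12 + 50\right)}{54 + \left(12 + 50\right)^{2} + 15 \left(12 + 50\right)} = 1116 \frac{1 + 62^{2} + 9 \cdot 62}{54 + 62^{2} + 15 \cdot 62} = 1116 \frac{1 + 3844 + 558}{54 + 3844 + 930} = 1116 \cdot \frac{1}{4828} \cdot 4403 = 1116 \cdot \frac{259}{284} = \frac{72261}{71}$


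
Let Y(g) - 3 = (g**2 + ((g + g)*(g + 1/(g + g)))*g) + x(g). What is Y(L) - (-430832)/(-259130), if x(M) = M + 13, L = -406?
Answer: -17320611160896/129565 ≈ -1.3368e+8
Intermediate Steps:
x(M) = 13 + M
Y(g) = 16 + g + g**2 + 2*g**2*(g + 1/(2*g)) (Y(g) = 3 + ((g**2 + ((g + g)*(g + 1/(g + g)))*g) + (13 + g)) = 3 + ((g**2 + ((2*g)*(g + 1/(2*g)))*g) + (13 + g)) = 3 + ((g**2 + (2*g*(g + 1/(2*g)))*g) + (13 + g)) = 3 + ((g**2 + 2*g**2*(g + 1/(2*g))) + (13 + g)) = 3 + (13 + g + g**2 + 2*g**2*(g + 1/(2*g))) = 16 + g + g**2 + 2*g**2*(g + 1/(2*g)))
Y(L) - (-430832)/(-259130) = (16 + (-406)**2 + 2*(-406) + 2*(-406)**3) - (-430832)/(-259130) = (16 + 164836 - 812 + 2*(-66923416)) - (-430832)*(-1)/259130 = (16 + 164836 - 812 - 133846832) - 1*215416/129565 = -133682792 - 215416/129565 = -17320611160896/129565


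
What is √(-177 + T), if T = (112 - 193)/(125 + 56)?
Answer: I*√5813358/181 ≈ 13.321*I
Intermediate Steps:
T = -81/181 ≈ -0.44751
√(-177 + T) = √(-177 - 81/181) = √(-32118/181) = I*√5813358/181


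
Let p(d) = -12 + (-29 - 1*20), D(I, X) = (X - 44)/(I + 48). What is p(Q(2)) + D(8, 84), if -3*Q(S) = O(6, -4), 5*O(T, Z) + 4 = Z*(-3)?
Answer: -422/7 ≈ -60.286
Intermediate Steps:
O(T, Z) = -⅘ - 3*Z/5 (O(T, Z) = -⅘ + (Z*(-3))/5 = -⅘ + (-3*Z)/5 = -⅘ - 3*Z/5)
D(I, X) = (-44 + X)/(48 + I)
Q(S) = -8/15 (Q(S) = -(-⅘ - ⅗*(-4))/3 = -(-⅘ + 12/5)/3 = -⅓*8/5 = -8/15)
p(d) = -61 (p(d) = -12 + (-29 - 20) = -12 - 49 = -61)
p(Q(2)) + D(8, 84) = -61 + (-44 + 84)/(48 + 8) = -61 + 40/56 = -61 + (1/56)*40 = -61 + 5/7 = -422/7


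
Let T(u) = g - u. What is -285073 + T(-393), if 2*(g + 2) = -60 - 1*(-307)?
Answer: -569117/2 ≈ -2.8456e+5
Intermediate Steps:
g = 243/2 (g = -2 + (-60 - 1*(-307))/2 = -2 + (-60 + 307)/2 = -2 + (½)*247 = -2 + 247/2 = 243/2 ≈ 121.50)
T(u) = 243/2 - u
-285073 + T(-393) = -285073 + (243/2 - 1*(-393)) = -285073 + (243/2 + 393) = -285073 + 1029/2 = -569117/2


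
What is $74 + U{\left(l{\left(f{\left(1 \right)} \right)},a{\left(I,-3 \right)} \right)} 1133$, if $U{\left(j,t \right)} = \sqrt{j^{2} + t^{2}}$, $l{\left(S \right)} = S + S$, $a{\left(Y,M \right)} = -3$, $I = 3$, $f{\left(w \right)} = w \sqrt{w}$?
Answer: $74 + 1133 \sqrt{13} \approx 4159.1$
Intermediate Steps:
$f{\left(w \right)} = w^{\frac{3}{2}}$
$l{\left(S \right)} = 2 S$
$74 + U{\left(l{\left(f{\left(1 \right)} \right)},a{\left(I,-3 \right)} \right)} 1133 = 74 + \sqrt{\left(2 \cdot 1^{\frac{3}{2}}\right)^{2} + \left(-3\right)^{2}} \cdot 1133 = 74 + \sqrt{\left(2 \cdot 1\right)^{2} + 9} \cdot 1133 = 74 + \sqrt{2^{2} + 9} \cdot 1133 = 74 + \sqrt{4 + 9} \cdot 1133 = 74 + \sqrt{13} \cdot 1133 = 74 + 1133 \sqrt{13}$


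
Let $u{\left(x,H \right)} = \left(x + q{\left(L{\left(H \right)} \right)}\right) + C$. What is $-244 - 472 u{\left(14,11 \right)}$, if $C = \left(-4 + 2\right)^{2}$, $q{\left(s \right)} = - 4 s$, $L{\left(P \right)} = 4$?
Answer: $-1188$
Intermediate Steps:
$C = 4$ ($C = \left(-2\right)^{2} = 4$)
$u{\left(x,H \right)} = -12 + x$ ($u{\left(x,H \right)} = \left(x - 16\right) + 4 = \left(-16 + x\right) + 4 = -12 + x$)
$-244 - 472 u{\left(14,11 \right)} = -244 - 472 \left(-12 + 14\right) = -244 - 944 = -1188$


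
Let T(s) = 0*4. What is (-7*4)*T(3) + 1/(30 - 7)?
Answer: 1/23 ≈ 0.043478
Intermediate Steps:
T(s) = 0
(-7*4)*T(3) + 1/(30 - 7) = -7*4*0 + 1/(30 - 7) = -28*0 + 1/23 = 0 + 1/23 = 1/23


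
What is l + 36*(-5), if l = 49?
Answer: -131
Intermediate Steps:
l + 36*(-5) = 49 + 36*(-5) = 49 - 180 = -131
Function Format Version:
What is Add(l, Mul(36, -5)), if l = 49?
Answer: -131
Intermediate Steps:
Add(l, Mul(36, -5)) = Add(49, Mul(36, -5)) = Add(49, -180) = -131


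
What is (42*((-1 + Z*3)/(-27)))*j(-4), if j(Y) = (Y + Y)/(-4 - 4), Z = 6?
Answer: -238/9 ≈ -26.444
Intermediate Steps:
j(Y) = -Y/4 (j(Y) = (2*Y)/(-8) = (2*Y)*(-⅛) = -Y/4)
(42*((-1 + Z*3)/(-27)))*j(-4) = (42*((-1 + 6*3)/(-27)))*(-¼*(-4)) = (42*((-1 + 18)*(-1/27)))*1 = (42*(17*(-1/27)))*1 = (42*(-17/27))*1 = -238/9*1 = -238/9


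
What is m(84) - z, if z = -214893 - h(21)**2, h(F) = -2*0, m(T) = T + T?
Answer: 215061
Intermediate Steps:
m(T) = 2*T
h(F) = 0
z = -214893 (z = -214893 - 1*0**2 = -214893 - 1*0 = -214893 + 0 = -214893)
m(84) - z = 2*84 - 1*(-214893) = 168 + 214893 = 215061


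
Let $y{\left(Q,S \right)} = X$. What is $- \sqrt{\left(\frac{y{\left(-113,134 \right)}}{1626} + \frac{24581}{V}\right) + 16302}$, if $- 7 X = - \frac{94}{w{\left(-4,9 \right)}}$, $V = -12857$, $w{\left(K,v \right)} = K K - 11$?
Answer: $- \frac{\sqrt{2181656960711719744890}}{365845935} \approx -127.67$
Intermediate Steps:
$w{\left(K,v \right)} = -11 + K^{2}$ ($w{\left(K,v \right)} = K^{2} - 11 = -11 + K^{2}$)
$X = \frac{94}{35}$ ($X = - \frac{\left(-94\right) \frac{1}{-11 + \left(-4\right)^{2}}}{7} = - \frac{\left(-94\right) \frac{1}{-11 + 16}}{7} = - \frac{\left(-94\right) \frac{1}{5}}{7} = \left(- \frac{1}{7}\right) \left(- \frac{94}{5}\right) = \frac{94}{35} \approx 2.6857$)
$y{\left(Q,S \right)} = \frac{94}{35}$
$- \sqrt{\left(\frac{y{\left(-113,134 \right)}}{1626} + \frac{24581}{V}\right) + 16302} = - \sqrt{\left(\frac{94}{35 \cdot 1626} + \frac{24581}{-12857}\right) + 16302} = - \sqrt{\left(\frac{94}{35} \cdot \frac{1}{1626} + 24581 \left(- \frac{1}{12857}\right)\right) + 16302} = - \sqrt{\left(\frac{47}{28455} - \frac{24581}{12857}\right) + 16302} = - \sqrt{- \frac{698848076}{365845935} + 16302} = - \sqrt{\frac{5963321584294}{365845935}} = - \frac{\sqrt{2181656960711719744890}}{365845935}$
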